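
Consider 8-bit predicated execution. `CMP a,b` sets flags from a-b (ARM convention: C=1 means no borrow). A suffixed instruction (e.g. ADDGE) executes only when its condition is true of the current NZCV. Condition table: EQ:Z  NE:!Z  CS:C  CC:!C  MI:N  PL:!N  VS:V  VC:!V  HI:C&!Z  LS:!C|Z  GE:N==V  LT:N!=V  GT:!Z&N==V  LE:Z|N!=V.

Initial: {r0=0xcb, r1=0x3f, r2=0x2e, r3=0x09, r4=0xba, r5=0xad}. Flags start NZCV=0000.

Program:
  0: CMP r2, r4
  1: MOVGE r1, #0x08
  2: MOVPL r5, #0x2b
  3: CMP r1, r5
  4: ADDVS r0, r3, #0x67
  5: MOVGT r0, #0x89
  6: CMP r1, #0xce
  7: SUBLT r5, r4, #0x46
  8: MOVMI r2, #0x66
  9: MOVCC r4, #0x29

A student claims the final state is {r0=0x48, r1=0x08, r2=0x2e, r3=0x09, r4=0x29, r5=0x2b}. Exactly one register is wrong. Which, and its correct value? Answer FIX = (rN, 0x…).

0: ✓ CMP  NZCV=0000
1: ✓ MOVGE  r1←0x08
2: ✓ MOVPL  r5←0x2b
3: ✓ CMP  NZCV=1000
4: · ADDVS
5: · MOVGT
6: ✓ CMP  NZCV=0000
7: · SUBLT
8: · MOVMI
9: ✓ MOVCC  r4←0x29

FIX = (r0, 0xcb)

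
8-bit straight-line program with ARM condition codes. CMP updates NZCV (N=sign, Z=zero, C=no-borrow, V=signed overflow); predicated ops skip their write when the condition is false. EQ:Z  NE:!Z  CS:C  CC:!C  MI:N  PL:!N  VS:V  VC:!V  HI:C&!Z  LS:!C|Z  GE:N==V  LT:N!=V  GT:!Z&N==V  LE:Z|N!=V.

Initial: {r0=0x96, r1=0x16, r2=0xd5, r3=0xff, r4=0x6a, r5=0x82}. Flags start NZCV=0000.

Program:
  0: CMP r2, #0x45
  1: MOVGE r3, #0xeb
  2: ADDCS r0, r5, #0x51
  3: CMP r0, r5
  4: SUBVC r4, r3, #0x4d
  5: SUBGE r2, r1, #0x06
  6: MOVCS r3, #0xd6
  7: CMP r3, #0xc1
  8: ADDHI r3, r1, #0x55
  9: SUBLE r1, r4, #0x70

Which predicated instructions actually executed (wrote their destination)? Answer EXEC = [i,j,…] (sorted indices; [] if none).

EXEC = [2,4,5,6,8]

[0] flags=1010 → (cmp)
[1] flags=1010 GE?F → skip
[2] flags=1010 CS?T → r0=0xd3
[3] flags=0010 → (cmp)
[4] flags=0010 VC?T → r4=0xb2
[5] flags=0010 GE?T → r2=0x10
[6] flags=0010 CS?T → r3=0xd6
[7] flags=0010 → (cmp)
[8] flags=0010 HI?T → r3=0x6b
[9] flags=0010 LE?F → skip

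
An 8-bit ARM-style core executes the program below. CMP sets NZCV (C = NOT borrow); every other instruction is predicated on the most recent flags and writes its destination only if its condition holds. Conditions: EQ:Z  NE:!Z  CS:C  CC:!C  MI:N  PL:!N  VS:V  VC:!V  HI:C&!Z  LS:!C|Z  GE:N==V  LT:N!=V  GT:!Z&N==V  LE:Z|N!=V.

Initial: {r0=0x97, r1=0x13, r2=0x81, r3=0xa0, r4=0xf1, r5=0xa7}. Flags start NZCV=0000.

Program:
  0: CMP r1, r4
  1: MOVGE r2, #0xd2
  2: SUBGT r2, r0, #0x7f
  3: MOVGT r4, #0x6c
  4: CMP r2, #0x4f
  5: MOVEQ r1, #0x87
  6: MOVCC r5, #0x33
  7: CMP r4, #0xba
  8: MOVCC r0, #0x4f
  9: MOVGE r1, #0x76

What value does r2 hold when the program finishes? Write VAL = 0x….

0: ✓ CMP  NZCV=0000
1: ✓ MOVGE  r2←0xd2
2: ✓ SUBGT  r2←0x18
3: ✓ MOVGT  r4←0x6c
4: ✓ CMP  NZCV=1000
5: · MOVEQ
6: ✓ MOVCC  r5←0x33
7: ✓ CMP  NZCV=1001
8: ✓ MOVCC  r0←0x4f
9: ✓ MOVGE  r1←0x76

VAL = 0x18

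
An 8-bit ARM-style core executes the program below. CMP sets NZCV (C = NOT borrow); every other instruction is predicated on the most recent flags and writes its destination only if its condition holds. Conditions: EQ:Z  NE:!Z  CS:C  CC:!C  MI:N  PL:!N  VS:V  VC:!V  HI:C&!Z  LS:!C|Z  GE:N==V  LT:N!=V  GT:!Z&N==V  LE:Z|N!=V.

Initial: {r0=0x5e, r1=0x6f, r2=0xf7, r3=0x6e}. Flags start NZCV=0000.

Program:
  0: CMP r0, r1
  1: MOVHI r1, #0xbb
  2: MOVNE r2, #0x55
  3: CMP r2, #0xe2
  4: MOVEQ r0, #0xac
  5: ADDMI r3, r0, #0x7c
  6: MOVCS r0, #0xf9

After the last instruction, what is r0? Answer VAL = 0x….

VAL = 0x5e

[0] flags=1000 → (cmp)
[1] flags=1000 HI?F → skip
[2] flags=1000 NE?T → r2=0x55
[3] flags=0000 → (cmp)
[4] flags=0000 EQ?F → skip
[5] flags=0000 MI?F → skip
[6] flags=0000 CS?F → skip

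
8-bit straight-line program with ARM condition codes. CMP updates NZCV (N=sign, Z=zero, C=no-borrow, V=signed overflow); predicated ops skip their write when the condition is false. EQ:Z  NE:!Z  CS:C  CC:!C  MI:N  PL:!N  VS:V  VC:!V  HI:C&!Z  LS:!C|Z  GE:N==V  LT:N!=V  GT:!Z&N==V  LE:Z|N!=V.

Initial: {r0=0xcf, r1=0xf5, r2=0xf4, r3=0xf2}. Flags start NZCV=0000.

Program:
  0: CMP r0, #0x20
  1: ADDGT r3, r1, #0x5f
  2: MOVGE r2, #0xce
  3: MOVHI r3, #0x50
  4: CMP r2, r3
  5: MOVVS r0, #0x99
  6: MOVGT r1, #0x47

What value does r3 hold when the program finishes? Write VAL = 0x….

VAL = 0x50

0: ✓ CMP  NZCV=1010
1: · ADDGT
2: · MOVGE
3: ✓ MOVHI  r3←0x50
4: ✓ CMP  NZCV=1010
5: · MOVVS
6: · MOVGT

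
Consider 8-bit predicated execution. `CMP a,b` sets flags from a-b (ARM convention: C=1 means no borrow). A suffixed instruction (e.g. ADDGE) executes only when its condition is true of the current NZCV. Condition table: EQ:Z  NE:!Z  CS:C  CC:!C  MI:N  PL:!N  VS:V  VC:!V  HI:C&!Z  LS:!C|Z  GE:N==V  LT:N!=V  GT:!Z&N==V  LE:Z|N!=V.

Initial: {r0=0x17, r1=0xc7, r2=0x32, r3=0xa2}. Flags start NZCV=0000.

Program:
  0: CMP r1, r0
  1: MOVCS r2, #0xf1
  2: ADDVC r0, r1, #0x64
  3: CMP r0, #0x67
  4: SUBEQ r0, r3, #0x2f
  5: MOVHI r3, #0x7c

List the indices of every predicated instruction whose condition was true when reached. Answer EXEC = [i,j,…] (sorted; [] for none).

EXEC = [1,2]

[0] flags=1010 → (cmp)
[1] flags=1010 CS?T → r2=0xf1
[2] flags=1010 VC?T → r0=0x2b
[3] flags=1000 → (cmp)
[4] flags=1000 EQ?F → skip
[5] flags=1000 HI?F → skip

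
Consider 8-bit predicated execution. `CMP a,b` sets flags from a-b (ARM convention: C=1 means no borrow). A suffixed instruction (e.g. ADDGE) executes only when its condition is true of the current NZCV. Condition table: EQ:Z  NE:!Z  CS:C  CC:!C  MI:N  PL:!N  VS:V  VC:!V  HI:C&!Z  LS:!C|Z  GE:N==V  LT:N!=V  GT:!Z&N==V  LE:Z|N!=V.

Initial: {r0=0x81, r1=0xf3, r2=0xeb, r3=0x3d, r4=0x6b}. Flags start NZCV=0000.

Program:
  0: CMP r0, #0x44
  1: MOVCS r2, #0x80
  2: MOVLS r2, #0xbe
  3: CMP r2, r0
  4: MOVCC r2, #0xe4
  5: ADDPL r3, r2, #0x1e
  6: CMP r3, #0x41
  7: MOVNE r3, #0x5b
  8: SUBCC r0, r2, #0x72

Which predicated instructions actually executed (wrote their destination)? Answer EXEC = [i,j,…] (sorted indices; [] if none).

0: ✓ CMP  NZCV=0011
1: ✓ MOVCS  r2←0x80
2: · MOVLS
3: ✓ CMP  NZCV=1000
4: ✓ MOVCC  r2←0xe4
5: · ADDPL
6: ✓ CMP  NZCV=1000
7: ✓ MOVNE  r3←0x5b
8: ✓ SUBCC  r0←0x72

EXEC = [1,4,7,8]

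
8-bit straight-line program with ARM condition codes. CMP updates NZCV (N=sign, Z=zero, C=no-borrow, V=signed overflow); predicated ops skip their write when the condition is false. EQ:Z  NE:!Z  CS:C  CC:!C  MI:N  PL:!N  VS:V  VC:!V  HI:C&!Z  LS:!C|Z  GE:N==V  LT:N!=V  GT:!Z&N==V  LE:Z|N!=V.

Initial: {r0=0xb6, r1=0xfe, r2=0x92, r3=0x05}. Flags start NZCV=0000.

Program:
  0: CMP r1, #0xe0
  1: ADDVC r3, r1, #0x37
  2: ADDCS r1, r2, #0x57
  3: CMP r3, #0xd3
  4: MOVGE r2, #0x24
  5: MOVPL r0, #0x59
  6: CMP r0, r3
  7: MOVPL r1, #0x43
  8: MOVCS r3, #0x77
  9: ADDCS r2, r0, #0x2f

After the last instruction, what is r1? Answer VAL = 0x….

0: ✓ CMP  NZCV=0010
1: ✓ ADDVC  r3←0x35
2: ✓ ADDCS  r1←0xe9
3: ✓ CMP  NZCV=0000
4: ✓ MOVGE  r2←0x24
5: ✓ MOVPL  r0←0x59
6: ✓ CMP  NZCV=0010
7: ✓ MOVPL  r1←0x43
8: ✓ MOVCS  r3←0x77
9: ✓ ADDCS  r2←0x88

VAL = 0x43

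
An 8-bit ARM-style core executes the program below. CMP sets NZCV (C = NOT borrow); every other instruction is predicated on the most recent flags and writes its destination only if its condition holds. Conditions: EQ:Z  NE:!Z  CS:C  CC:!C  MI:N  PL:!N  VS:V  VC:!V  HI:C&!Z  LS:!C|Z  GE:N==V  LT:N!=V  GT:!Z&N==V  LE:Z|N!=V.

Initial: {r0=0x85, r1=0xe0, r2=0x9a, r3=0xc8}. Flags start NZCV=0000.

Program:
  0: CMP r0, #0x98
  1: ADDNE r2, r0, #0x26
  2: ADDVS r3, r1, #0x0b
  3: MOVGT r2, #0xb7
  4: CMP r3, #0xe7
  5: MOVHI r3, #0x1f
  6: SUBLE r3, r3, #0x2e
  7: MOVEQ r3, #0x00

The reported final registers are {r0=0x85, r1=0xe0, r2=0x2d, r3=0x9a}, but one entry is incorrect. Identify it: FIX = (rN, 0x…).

FIX = (r2, 0xab)

[0] flags=1000 → (cmp)
[1] flags=1000 NE?T → r2=0xab
[2] flags=1000 VS?F → skip
[3] flags=1000 GT?F → skip
[4] flags=1000 → (cmp)
[5] flags=1000 HI?F → skip
[6] flags=1000 LE?T → r3=0x9a
[7] flags=1000 EQ?F → skip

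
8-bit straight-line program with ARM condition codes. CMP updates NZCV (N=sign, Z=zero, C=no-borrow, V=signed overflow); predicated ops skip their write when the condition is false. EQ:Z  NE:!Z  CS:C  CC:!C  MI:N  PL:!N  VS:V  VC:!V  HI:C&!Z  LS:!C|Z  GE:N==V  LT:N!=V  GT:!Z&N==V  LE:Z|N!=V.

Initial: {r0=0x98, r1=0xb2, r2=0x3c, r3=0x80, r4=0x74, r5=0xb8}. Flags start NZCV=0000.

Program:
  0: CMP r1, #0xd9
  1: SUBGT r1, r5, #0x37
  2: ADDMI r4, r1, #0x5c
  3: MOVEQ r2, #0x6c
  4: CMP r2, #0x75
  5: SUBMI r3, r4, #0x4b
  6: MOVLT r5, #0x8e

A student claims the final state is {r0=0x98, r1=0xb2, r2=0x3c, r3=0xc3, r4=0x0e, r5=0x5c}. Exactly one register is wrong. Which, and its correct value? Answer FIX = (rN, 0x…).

0: ✓ CMP  NZCV=1000
1: · SUBGT
2: ✓ ADDMI  r4←0x0e
3: · MOVEQ
4: ✓ CMP  NZCV=1000
5: ✓ SUBMI  r3←0xc3
6: ✓ MOVLT  r5←0x8e

FIX = (r5, 0x8e)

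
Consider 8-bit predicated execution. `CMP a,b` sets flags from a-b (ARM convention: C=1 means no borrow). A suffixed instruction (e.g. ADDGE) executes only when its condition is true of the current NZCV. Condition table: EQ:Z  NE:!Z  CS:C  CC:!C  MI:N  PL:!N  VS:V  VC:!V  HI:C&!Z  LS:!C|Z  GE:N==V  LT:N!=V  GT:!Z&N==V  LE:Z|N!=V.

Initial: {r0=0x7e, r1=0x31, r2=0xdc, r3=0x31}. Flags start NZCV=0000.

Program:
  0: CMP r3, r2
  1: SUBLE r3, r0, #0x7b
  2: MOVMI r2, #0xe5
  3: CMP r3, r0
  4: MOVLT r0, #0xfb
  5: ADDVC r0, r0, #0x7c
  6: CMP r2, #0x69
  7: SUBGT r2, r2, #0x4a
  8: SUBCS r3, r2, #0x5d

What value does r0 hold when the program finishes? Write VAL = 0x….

VAL = 0x77

[0] flags=0000 → (cmp)
[1] flags=0000 LE?F → skip
[2] flags=0000 MI?F → skip
[3] flags=1000 → (cmp)
[4] flags=1000 LT?T → r0=0xfb
[5] flags=1000 VC?T → r0=0x77
[6] flags=0011 → (cmp)
[7] flags=0011 GT?F → skip
[8] flags=0011 CS?T → r3=0x7f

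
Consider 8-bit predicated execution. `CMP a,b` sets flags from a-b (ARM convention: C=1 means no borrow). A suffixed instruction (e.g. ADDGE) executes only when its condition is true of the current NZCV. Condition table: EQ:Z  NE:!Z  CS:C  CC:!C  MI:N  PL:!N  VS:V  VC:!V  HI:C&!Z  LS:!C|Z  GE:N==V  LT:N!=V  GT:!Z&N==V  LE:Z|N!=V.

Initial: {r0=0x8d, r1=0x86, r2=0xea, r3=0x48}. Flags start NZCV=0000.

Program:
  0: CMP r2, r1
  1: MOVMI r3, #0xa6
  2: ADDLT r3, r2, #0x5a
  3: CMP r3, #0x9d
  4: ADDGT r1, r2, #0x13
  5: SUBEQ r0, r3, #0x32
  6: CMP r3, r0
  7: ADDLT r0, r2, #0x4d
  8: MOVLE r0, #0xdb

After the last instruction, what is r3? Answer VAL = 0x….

0: ✓ CMP  NZCV=0010
1: · MOVMI
2: · ADDLT
3: ✓ CMP  NZCV=1001
4: ✓ ADDGT  r1←0xfd
5: · SUBEQ
6: ✓ CMP  NZCV=1001
7: · ADDLT
8: · MOVLE

VAL = 0x48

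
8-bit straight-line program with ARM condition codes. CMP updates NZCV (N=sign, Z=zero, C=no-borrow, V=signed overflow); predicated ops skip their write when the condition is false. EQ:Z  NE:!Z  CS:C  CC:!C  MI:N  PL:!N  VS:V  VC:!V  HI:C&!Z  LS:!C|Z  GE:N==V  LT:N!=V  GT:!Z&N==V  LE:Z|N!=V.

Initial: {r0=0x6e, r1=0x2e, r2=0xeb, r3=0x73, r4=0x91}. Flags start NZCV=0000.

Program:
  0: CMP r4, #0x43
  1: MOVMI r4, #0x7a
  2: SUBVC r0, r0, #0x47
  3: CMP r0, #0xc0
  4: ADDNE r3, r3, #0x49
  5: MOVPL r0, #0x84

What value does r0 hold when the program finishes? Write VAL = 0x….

[0] flags=0011 → (cmp)
[1] flags=0011 MI?F → skip
[2] flags=0011 VC?F → skip
[3] flags=1001 → (cmp)
[4] flags=1001 NE?T → r3=0xbc
[5] flags=1001 PL?F → skip

VAL = 0x6e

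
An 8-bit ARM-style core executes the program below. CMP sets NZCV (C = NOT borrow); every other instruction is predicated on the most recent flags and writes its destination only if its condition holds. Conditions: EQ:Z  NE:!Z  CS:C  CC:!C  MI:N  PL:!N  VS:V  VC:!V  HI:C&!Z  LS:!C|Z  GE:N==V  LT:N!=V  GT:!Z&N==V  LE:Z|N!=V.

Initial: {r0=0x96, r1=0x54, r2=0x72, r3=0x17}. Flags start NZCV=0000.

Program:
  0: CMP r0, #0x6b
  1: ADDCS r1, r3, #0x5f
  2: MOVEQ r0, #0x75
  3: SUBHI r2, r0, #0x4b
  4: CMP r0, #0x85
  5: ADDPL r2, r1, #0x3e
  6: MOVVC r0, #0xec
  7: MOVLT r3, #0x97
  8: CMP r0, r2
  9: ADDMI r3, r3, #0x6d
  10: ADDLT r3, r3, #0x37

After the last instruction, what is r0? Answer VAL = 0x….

VAL = 0xec

[0] flags=0011 → (cmp)
[1] flags=0011 CS?T → r1=0x76
[2] flags=0011 EQ?F → skip
[3] flags=0011 HI?T → r2=0x4b
[4] flags=0010 → (cmp)
[5] flags=0010 PL?T → r2=0xb4
[6] flags=0010 VC?T → r0=0xec
[7] flags=0010 LT?F → skip
[8] flags=0010 → (cmp)
[9] flags=0010 MI?F → skip
[10] flags=0010 LT?F → skip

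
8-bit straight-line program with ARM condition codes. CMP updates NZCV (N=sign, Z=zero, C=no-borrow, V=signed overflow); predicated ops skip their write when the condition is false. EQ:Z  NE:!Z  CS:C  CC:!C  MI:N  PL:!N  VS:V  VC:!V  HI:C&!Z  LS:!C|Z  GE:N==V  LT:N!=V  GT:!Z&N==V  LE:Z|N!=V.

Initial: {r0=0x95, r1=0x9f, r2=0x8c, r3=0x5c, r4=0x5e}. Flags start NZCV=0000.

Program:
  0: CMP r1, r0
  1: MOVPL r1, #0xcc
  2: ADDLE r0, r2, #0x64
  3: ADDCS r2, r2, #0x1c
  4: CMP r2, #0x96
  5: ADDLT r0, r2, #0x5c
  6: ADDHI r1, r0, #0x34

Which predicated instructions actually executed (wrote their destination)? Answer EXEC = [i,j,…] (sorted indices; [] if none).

[0] flags=0010 → (cmp)
[1] flags=0010 PL?T → r1=0xcc
[2] flags=0010 LE?F → skip
[3] flags=0010 CS?T → r2=0xa8
[4] flags=0010 → (cmp)
[5] flags=0010 LT?F → skip
[6] flags=0010 HI?T → r1=0xc9

EXEC = [1,3,6]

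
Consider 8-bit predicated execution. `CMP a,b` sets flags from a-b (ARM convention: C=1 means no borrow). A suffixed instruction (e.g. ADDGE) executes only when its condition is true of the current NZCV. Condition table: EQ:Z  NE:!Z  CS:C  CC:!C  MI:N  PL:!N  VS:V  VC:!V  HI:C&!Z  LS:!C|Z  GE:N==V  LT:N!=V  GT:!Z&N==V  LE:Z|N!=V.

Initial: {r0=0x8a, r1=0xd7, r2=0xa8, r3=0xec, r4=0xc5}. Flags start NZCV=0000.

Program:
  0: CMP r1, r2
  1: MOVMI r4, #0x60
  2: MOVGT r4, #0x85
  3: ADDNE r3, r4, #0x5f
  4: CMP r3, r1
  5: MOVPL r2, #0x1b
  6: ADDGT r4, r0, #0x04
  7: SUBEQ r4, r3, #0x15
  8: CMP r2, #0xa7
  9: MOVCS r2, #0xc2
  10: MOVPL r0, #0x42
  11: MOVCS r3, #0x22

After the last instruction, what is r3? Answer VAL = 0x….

VAL = 0xe4

0: ✓ CMP  NZCV=0010
1: · MOVMI
2: ✓ MOVGT  r4←0x85
3: ✓ ADDNE  r3←0xe4
4: ✓ CMP  NZCV=0010
5: ✓ MOVPL  r2←0x1b
6: ✓ ADDGT  r4←0x8e
7: · SUBEQ
8: ✓ CMP  NZCV=0000
9: · MOVCS
10: ✓ MOVPL  r0←0x42
11: · MOVCS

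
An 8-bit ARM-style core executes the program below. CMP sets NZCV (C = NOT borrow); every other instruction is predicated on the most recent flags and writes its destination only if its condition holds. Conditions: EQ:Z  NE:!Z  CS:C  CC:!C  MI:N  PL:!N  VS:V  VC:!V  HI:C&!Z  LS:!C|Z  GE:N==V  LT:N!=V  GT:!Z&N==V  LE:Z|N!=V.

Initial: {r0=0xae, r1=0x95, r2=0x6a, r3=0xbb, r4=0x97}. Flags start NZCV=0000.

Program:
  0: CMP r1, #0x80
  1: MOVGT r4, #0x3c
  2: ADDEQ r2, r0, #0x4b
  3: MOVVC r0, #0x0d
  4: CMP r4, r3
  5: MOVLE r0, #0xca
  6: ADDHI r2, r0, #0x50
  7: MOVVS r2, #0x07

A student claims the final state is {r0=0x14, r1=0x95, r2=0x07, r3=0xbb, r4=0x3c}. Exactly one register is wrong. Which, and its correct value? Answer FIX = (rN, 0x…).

0: ✓ CMP  NZCV=0010
1: ✓ MOVGT  r4←0x3c
2: · ADDEQ
3: ✓ MOVVC  r0←0x0d
4: ✓ CMP  NZCV=1001
5: · MOVLE
6: · ADDHI
7: ✓ MOVVS  r2←0x07

FIX = (r0, 0x0d)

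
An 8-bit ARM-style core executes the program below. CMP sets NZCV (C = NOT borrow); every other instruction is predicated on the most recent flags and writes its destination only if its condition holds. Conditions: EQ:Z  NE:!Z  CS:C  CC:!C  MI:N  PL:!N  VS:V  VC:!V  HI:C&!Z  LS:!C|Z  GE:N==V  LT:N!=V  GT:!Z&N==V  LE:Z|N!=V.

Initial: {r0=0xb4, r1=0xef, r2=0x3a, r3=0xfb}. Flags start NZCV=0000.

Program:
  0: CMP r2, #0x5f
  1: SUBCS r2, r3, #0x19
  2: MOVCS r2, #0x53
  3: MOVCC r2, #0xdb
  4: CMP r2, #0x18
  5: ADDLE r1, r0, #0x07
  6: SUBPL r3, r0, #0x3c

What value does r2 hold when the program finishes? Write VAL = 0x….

VAL = 0xdb

[0] flags=1000 → (cmp)
[1] flags=1000 CS?F → skip
[2] flags=1000 CS?F → skip
[3] flags=1000 CC?T → r2=0xdb
[4] flags=1010 → (cmp)
[5] flags=1010 LE?T → r1=0xbb
[6] flags=1010 PL?F → skip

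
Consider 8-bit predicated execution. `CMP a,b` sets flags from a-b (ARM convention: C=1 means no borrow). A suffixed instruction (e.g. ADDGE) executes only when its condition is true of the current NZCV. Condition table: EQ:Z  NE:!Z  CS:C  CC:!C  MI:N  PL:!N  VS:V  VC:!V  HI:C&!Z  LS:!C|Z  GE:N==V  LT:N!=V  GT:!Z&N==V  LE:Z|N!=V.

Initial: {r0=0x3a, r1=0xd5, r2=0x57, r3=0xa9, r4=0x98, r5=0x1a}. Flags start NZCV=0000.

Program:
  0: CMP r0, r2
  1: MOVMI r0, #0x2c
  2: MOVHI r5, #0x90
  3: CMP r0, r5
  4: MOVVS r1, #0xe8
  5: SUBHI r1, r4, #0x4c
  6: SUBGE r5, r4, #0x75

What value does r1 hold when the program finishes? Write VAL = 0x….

0: ✓ CMP  NZCV=1000
1: ✓ MOVMI  r0←0x2c
2: · MOVHI
3: ✓ CMP  NZCV=0010
4: · MOVVS
5: ✓ SUBHI  r1←0x4c
6: ✓ SUBGE  r5←0x23

VAL = 0x4c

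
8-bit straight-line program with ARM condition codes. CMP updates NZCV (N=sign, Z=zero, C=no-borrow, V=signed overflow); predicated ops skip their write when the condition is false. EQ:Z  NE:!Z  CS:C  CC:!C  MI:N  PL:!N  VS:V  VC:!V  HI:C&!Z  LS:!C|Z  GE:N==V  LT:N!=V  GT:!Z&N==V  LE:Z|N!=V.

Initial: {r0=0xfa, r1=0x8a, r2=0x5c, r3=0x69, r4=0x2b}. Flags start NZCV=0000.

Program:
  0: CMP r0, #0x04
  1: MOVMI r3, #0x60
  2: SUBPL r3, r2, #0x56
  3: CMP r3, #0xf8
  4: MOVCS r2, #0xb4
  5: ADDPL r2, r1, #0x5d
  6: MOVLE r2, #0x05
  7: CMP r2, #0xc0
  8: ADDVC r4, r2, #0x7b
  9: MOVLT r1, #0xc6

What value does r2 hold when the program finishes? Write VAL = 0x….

0: ✓ CMP  NZCV=1010
1: ✓ MOVMI  r3←0x60
2: · SUBPL
3: ✓ CMP  NZCV=0000
4: · MOVCS
5: ✓ ADDPL  r2←0xe7
6: · MOVLE
7: ✓ CMP  NZCV=0010
8: ✓ ADDVC  r4←0x62
9: · MOVLT

VAL = 0xe7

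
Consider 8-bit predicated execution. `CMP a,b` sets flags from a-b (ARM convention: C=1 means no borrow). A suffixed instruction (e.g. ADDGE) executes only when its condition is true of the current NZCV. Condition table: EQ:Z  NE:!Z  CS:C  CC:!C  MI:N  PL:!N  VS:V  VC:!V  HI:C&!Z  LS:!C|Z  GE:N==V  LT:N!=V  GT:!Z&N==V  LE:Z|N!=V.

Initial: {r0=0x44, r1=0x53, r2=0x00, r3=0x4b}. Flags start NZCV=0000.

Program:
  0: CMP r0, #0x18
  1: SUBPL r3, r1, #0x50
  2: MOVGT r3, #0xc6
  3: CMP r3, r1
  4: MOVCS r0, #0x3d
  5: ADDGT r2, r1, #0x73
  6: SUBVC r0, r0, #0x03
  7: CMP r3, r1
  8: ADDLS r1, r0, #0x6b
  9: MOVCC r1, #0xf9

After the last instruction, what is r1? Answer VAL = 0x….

VAL = 0x53

0: ✓ CMP  NZCV=0010
1: ✓ SUBPL  r3←0x03
2: ✓ MOVGT  r3←0xc6
3: ✓ CMP  NZCV=0011
4: ✓ MOVCS  r0←0x3d
5: · ADDGT
6: · SUBVC
7: ✓ CMP  NZCV=0011
8: · ADDLS
9: · MOVCC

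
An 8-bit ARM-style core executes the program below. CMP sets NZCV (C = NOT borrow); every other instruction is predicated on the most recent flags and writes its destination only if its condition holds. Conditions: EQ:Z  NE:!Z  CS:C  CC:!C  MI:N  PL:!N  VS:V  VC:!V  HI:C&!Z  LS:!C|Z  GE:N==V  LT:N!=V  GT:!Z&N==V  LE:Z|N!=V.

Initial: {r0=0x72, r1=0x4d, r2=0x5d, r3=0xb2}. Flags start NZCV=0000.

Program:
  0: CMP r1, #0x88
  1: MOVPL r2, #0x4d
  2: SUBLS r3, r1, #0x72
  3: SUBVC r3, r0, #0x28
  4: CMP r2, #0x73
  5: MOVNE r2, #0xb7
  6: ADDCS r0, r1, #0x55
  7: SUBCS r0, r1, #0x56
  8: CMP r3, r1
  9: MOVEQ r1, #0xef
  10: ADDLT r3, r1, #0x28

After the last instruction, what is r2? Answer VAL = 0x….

0: ✓ CMP  NZCV=1001
1: · MOVPL
2: ✓ SUBLS  r3←0xdb
3: · SUBVC
4: ✓ CMP  NZCV=1000
5: ✓ MOVNE  r2←0xb7
6: · ADDCS
7: · SUBCS
8: ✓ CMP  NZCV=1010
9: · MOVEQ
10: ✓ ADDLT  r3←0x75

VAL = 0xb7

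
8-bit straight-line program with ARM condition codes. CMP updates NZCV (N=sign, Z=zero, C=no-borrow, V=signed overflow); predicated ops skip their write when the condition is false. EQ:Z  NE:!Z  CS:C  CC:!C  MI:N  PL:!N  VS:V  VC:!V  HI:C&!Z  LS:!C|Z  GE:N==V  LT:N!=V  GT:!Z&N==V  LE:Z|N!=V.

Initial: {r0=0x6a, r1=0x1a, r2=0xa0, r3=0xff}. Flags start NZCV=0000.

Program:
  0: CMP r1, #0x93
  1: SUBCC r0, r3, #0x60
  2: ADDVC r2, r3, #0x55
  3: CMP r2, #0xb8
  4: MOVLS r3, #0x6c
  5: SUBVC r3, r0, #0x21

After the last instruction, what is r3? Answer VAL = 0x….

0: ✓ CMP  NZCV=1001
1: ✓ SUBCC  r0←0x9f
2: · ADDVC
3: ✓ CMP  NZCV=1000
4: ✓ MOVLS  r3←0x6c
5: ✓ SUBVC  r3←0x7e

VAL = 0x7e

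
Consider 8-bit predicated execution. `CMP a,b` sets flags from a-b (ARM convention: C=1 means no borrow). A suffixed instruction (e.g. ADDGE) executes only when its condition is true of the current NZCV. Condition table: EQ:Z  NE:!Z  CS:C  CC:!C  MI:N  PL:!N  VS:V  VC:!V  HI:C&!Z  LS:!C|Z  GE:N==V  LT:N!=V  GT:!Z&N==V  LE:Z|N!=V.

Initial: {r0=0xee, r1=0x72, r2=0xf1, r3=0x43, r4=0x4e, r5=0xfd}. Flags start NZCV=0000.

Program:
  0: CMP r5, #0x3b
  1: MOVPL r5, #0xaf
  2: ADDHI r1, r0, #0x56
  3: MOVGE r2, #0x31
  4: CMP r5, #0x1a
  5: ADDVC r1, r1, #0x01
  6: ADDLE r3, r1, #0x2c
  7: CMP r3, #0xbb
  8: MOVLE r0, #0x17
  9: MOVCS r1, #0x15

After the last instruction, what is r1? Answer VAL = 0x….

VAL = 0x45

0: ✓ CMP  NZCV=1010
1: · MOVPL
2: ✓ ADDHI  r1←0x44
3: · MOVGE
4: ✓ CMP  NZCV=1010
5: ✓ ADDVC  r1←0x45
6: ✓ ADDLE  r3←0x71
7: ✓ CMP  NZCV=1001
8: · MOVLE
9: · MOVCS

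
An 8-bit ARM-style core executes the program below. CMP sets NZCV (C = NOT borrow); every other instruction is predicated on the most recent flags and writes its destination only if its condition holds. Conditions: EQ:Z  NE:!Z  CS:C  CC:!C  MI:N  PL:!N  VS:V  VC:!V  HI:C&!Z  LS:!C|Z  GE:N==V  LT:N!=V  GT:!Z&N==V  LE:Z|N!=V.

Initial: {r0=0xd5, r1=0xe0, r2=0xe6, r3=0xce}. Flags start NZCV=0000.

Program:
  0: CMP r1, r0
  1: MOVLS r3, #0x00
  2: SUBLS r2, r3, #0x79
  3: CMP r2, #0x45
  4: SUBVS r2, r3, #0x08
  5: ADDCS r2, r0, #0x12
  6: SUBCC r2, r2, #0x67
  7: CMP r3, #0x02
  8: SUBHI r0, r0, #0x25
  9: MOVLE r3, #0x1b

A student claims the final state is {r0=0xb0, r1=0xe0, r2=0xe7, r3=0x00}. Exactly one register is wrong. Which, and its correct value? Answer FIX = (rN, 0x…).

FIX = (r3, 0x1b)

[0] flags=0010 → (cmp)
[1] flags=0010 LS?F → skip
[2] flags=0010 LS?F → skip
[3] flags=1010 → (cmp)
[4] flags=1010 VS?F → skip
[5] flags=1010 CS?T → r2=0xe7
[6] flags=1010 CC?F → skip
[7] flags=1010 → (cmp)
[8] flags=1010 HI?T → r0=0xb0
[9] flags=1010 LE?T → r3=0x1b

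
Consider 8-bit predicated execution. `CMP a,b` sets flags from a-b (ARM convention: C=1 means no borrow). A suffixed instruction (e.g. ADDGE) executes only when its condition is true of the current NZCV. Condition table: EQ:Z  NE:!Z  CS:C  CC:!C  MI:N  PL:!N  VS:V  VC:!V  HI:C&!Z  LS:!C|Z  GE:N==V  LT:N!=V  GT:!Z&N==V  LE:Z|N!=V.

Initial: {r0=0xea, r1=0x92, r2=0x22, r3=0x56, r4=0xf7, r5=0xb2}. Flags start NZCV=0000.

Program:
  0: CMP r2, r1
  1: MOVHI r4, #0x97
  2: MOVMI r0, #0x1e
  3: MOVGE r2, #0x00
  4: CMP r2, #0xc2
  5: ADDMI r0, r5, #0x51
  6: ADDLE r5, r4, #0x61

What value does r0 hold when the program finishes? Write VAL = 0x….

VAL = 0x1e

[0] flags=1001 → (cmp)
[1] flags=1001 HI?F → skip
[2] flags=1001 MI?T → r0=0x1e
[3] flags=1001 GE?T → r2=0x00
[4] flags=0000 → (cmp)
[5] flags=0000 MI?F → skip
[6] flags=0000 LE?F → skip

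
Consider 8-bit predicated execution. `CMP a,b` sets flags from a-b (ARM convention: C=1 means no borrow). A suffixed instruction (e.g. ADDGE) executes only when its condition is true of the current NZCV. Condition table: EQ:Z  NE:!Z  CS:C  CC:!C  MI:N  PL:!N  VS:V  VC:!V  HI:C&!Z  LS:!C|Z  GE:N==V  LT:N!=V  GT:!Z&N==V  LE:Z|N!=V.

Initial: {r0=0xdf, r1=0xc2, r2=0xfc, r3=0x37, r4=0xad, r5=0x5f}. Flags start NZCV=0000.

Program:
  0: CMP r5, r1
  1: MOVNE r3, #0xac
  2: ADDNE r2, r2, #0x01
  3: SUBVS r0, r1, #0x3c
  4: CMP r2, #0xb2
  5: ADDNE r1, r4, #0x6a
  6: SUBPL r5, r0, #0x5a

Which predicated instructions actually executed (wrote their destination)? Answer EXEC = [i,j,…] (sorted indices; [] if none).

EXEC = [1,2,3,5,6]

[0] flags=1001 → (cmp)
[1] flags=1001 NE?T → r3=0xac
[2] flags=1001 NE?T → r2=0xfd
[3] flags=1001 VS?T → r0=0x86
[4] flags=0010 → (cmp)
[5] flags=0010 NE?T → r1=0x17
[6] flags=0010 PL?T → r5=0x2c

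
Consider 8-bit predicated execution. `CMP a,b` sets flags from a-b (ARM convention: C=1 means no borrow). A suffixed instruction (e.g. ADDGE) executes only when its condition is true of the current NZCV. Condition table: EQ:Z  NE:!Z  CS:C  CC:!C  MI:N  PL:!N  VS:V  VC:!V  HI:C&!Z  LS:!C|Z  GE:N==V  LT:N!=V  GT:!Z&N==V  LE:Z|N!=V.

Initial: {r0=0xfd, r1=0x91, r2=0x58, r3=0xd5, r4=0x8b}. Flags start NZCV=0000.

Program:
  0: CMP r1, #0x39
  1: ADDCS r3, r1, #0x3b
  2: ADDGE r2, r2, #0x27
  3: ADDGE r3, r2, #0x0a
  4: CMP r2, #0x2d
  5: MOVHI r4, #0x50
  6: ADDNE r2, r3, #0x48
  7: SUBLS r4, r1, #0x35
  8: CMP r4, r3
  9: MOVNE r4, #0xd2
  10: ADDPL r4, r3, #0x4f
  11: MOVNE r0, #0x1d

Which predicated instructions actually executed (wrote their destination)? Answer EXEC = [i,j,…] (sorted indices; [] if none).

0: ✓ CMP  NZCV=0011
1: ✓ ADDCS  r3←0xcc
2: · ADDGE
3: · ADDGE
4: ✓ CMP  NZCV=0010
5: ✓ MOVHI  r4←0x50
6: ✓ ADDNE  r2←0x14
7: · SUBLS
8: ✓ CMP  NZCV=1001
9: ✓ MOVNE  r4←0xd2
10: · ADDPL
11: ✓ MOVNE  r0←0x1d

EXEC = [1,5,6,9,11]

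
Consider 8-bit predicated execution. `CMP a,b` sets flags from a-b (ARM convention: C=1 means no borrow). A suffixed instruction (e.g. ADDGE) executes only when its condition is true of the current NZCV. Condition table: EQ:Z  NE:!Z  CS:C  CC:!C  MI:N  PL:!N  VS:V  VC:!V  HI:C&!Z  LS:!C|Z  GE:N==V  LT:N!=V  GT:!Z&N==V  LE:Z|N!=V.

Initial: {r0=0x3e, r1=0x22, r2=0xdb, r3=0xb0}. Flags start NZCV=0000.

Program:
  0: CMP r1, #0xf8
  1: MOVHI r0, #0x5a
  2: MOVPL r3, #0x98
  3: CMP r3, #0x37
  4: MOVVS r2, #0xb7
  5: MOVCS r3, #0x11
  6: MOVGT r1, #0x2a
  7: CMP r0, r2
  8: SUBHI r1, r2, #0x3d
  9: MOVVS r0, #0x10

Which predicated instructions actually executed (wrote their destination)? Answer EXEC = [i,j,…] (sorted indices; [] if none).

0: ✓ CMP  NZCV=0000
1: · MOVHI
2: ✓ MOVPL  r3←0x98
3: ✓ CMP  NZCV=0011
4: ✓ MOVVS  r2←0xb7
5: ✓ MOVCS  r3←0x11
6: · MOVGT
7: ✓ CMP  NZCV=1001
8: · SUBHI
9: ✓ MOVVS  r0←0x10

EXEC = [2,4,5,9]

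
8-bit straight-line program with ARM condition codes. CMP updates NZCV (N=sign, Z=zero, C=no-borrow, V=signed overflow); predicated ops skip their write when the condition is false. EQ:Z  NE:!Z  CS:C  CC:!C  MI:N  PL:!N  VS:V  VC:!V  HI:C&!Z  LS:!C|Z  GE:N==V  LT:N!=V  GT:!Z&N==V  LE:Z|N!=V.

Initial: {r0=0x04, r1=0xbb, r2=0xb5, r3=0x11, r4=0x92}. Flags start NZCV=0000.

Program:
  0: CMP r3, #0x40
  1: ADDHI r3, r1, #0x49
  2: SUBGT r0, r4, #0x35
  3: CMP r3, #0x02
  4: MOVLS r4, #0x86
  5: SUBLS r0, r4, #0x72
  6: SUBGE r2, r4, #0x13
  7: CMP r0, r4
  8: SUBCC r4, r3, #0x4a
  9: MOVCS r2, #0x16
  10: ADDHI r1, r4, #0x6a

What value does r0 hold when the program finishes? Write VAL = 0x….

VAL = 0x04

0: ✓ CMP  NZCV=1000
1: · ADDHI
2: · SUBGT
3: ✓ CMP  NZCV=0010
4: · MOVLS
5: · SUBLS
6: ✓ SUBGE  r2←0x7f
7: ✓ CMP  NZCV=0000
8: ✓ SUBCC  r4←0xc7
9: · MOVCS
10: · ADDHI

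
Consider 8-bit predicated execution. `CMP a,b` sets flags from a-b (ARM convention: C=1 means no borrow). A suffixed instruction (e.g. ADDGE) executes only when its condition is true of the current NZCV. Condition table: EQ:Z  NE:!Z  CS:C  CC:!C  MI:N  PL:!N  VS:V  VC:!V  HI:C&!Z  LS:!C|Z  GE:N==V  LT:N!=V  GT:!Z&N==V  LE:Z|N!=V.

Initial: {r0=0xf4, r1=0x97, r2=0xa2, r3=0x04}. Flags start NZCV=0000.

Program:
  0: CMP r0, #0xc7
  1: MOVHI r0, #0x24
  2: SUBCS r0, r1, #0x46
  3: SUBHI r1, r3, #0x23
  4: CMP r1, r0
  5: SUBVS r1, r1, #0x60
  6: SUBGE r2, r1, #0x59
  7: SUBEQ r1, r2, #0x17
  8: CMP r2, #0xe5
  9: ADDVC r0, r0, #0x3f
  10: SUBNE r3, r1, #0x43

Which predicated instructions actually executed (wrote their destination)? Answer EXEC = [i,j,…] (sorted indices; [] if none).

0: ✓ CMP  NZCV=0010
1: ✓ MOVHI  r0←0x24
2: ✓ SUBCS  r0←0x51
3: ✓ SUBHI  r1←0xe1
4: ✓ CMP  NZCV=1010
5: · SUBVS
6: · SUBGE
7: · SUBEQ
8: ✓ CMP  NZCV=1000
9: ✓ ADDVC  r0←0x90
10: ✓ SUBNE  r3←0x9e

EXEC = [1,2,3,9,10]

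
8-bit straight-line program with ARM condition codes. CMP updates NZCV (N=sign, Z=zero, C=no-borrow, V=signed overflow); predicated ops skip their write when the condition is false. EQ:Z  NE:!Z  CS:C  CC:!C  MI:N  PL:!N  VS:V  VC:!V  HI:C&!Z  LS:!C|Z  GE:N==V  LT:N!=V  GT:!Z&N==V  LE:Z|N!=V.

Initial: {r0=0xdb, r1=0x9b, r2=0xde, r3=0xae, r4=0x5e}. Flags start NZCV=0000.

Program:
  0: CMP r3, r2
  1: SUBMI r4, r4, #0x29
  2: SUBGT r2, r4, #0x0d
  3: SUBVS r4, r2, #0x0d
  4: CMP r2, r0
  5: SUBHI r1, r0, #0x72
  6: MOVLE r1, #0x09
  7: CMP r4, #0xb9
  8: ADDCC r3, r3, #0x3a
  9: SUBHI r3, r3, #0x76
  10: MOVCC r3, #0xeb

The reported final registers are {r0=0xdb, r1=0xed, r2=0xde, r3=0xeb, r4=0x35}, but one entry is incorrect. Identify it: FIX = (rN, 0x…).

FIX = (r1, 0x69)

[0] flags=1000 → (cmp)
[1] flags=1000 MI?T → r4=0x35
[2] flags=1000 GT?F → skip
[3] flags=1000 VS?F → skip
[4] flags=0010 → (cmp)
[5] flags=0010 HI?T → r1=0x69
[6] flags=0010 LE?F → skip
[7] flags=0000 → (cmp)
[8] flags=0000 CC?T → r3=0xe8
[9] flags=0000 HI?F → skip
[10] flags=0000 CC?T → r3=0xeb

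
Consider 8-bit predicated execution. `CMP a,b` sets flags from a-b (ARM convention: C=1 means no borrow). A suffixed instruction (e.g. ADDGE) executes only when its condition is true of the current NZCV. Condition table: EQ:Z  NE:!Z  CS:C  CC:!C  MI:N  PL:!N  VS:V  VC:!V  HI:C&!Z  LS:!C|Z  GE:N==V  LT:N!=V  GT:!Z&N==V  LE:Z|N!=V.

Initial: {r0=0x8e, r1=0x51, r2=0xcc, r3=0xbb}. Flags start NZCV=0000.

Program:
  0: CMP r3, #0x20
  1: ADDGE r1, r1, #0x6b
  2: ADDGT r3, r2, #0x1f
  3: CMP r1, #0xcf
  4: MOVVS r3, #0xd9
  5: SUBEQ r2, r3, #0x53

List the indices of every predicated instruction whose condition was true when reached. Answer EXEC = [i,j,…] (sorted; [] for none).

EXEC = [4]

[0] flags=1010 → (cmp)
[1] flags=1010 GE?F → skip
[2] flags=1010 GT?F → skip
[3] flags=1001 → (cmp)
[4] flags=1001 VS?T → r3=0xd9
[5] flags=1001 EQ?F → skip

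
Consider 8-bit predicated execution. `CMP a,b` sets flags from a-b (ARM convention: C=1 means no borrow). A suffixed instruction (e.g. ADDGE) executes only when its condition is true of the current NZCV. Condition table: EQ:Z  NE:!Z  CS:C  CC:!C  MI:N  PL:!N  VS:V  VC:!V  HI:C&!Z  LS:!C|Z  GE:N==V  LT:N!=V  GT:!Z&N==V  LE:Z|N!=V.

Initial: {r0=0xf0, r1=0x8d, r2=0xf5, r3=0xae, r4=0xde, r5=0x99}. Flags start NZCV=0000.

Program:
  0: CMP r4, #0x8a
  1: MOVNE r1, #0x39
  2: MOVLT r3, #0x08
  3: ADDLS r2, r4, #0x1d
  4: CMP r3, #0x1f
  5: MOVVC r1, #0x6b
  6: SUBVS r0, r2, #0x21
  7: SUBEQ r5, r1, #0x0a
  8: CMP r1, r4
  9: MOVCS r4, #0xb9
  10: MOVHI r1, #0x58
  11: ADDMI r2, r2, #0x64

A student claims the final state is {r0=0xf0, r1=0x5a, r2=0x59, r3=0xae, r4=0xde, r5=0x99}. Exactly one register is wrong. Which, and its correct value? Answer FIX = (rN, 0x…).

0: ✓ CMP  NZCV=0010
1: ✓ MOVNE  r1←0x39
2: · MOVLT
3: · ADDLS
4: ✓ CMP  NZCV=1010
5: ✓ MOVVC  r1←0x6b
6: · SUBVS
7: · SUBEQ
8: ✓ CMP  NZCV=1001
9: · MOVCS
10: · MOVHI
11: ✓ ADDMI  r2←0x59

FIX = (r1, 0x6b)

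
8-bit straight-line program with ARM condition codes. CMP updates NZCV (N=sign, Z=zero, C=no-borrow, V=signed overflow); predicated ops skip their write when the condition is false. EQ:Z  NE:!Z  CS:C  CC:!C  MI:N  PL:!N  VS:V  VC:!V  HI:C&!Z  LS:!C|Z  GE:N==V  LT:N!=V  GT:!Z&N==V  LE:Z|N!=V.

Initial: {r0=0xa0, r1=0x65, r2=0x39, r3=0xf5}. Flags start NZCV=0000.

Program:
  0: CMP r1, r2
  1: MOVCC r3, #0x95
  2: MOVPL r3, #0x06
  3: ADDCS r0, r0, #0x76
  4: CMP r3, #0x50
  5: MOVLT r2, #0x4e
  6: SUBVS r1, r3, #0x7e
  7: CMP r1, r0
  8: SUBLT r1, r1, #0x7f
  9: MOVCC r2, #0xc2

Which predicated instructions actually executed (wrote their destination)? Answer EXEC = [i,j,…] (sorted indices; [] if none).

[0] flags=0010 → (cmp)
[1] flags=0010 CC?F → skip
[2] flags=0010 PL?T → r3=0x06
[3] flags=0010 CS?T → r0=0x16
[4] flags=1000 → (cmp)
[5] flags=1000 LT?T → r2=0x4e
[6] flags=1000 VS?F → skip
[7] flags=0010 → (cmp)
[8] flags=0010 LT?F → skip
[9] flags=0010 CC?F → skip

EXEC = [2,3,5]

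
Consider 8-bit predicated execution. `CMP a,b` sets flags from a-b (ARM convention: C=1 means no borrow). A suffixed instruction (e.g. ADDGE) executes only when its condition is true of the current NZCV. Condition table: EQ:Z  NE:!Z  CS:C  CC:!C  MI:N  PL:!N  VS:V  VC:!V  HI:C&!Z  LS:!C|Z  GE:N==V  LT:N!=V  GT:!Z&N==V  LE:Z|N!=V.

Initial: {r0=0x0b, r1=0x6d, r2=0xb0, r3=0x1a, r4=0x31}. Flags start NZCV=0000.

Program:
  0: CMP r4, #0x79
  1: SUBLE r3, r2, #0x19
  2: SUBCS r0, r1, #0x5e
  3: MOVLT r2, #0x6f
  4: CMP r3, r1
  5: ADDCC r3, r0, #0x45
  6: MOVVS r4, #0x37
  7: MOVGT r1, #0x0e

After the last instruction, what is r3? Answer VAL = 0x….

[0] flags=1000 → (cmp)
[1] flags=1000 LE?T → r3=0x97
[2] flags=1000 CS?F → skip
[3] flags=1000 LT?T → r2=0x6f
[4] flags=0011 → (cmp)
[5] flags=0011 CC?F → skip
[6] flags=0011 VS?T → r4=0x37
[7] flags=0011 GT?F → skip

VAL = 0x97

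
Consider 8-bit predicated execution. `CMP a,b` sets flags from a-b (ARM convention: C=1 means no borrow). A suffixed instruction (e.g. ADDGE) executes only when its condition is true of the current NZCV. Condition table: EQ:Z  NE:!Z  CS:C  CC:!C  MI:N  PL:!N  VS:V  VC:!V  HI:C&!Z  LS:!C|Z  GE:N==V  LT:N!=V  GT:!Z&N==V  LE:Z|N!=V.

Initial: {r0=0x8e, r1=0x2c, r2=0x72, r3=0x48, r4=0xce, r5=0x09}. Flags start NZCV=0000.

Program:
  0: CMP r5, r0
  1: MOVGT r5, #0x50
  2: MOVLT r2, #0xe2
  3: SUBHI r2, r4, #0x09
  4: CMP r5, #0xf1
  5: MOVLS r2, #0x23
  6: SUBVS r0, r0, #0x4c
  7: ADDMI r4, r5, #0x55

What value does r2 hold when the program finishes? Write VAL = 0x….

VAL = 0x23

[0] flags=0000 → (cmp)
[1] flags=0000 GT?T → r5=0x50
[2] flags=0000 LT?F → skip
[3] flags=0000 HI?F → skip
[4] flags=0000 → (cmp)
[5] flags=0000 LS?T → r2=0x23
[6] flags=0000 VS?F → skip
[7] flags=0000 MI?F → skip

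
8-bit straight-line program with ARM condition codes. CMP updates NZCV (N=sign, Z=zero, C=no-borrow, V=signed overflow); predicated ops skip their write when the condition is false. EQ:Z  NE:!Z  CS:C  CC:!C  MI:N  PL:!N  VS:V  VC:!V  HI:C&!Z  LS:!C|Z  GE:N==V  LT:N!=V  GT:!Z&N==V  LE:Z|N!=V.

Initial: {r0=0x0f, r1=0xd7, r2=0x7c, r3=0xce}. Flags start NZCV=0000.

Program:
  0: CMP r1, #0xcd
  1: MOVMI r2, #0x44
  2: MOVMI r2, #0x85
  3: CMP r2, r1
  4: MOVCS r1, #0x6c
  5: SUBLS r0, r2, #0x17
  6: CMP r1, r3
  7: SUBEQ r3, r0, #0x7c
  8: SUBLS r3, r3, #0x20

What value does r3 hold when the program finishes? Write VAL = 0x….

[0] flags=0010 → (cmp)
[1] flags=0010 MI?F → skip
[2] flags=0010 MI?F → skip
[3] flags=1001 → (cmp)
[4] flags=1001 CS?F → skip
[5] flags=1001 LS?T → r0=0x65
[6] flags=0010 → (cmp)
[7] flags=0010 EQ?F → skip
[8] flags=0010 LS?F → skip

VAL = 0xce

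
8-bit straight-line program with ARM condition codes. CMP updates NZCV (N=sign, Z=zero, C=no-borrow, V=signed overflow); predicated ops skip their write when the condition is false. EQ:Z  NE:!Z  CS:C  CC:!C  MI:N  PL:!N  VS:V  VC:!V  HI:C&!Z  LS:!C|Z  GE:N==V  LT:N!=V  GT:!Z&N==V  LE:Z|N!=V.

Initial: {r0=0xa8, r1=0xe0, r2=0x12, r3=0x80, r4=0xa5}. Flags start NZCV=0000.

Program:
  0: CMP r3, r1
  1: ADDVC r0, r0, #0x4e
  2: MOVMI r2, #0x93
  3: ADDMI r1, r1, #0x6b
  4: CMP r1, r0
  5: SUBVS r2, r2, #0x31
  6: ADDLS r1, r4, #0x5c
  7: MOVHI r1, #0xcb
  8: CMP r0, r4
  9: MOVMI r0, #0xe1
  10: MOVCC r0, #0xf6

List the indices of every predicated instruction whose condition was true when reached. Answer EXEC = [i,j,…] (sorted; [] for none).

EXEC = [1,2,3,6]

[0] flags=1000 → (cmp)
[1] flags=1000 VC?T → r0=0xf6
[2] flags=1000 MI?T → r2=0x93
[3] flags=1000 MI?T → r1=0x4b
[4] flags=0000 → (cmp)
[5] flags=0000 VS?F → skip
[6] flags=0000 LS?T → r1=0x01
[7] flags=0000 HI?F → skip
[8] flags=0010 → (cmp)
[9] flags=0010 MI?F → skip
[10] flags=0010 CC?F → skip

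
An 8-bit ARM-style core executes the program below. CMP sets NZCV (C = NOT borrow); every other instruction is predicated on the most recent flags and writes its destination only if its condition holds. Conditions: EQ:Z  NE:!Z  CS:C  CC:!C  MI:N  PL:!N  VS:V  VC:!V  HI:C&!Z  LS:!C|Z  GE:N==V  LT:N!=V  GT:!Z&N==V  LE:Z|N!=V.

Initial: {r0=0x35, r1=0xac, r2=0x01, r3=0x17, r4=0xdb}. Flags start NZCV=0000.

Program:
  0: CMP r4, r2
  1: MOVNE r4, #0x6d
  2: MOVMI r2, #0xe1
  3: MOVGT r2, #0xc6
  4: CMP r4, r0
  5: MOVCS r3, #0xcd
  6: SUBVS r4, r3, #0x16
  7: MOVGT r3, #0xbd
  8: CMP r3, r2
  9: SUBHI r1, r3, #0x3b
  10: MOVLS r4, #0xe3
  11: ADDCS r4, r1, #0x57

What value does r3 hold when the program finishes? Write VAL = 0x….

VAL = 0xbd

0: ✓ CMP  NZCV=1010
1: ✓ MOVNE  r4←0x6d
2: ✓ MOVMI  r2←0xe1
3: · MOVGT
4: ✓ CMP  NZCV=0010
5: ✓ MOVCS  r3←0xcd
6: · SUBVS
7: ✓ MOVGT  r3←0xbd
8: ✓ CMP  NZCV=1000
9: · SUBHI
10: ✓ MOVLS  r4←0xe3
11: · ADDCS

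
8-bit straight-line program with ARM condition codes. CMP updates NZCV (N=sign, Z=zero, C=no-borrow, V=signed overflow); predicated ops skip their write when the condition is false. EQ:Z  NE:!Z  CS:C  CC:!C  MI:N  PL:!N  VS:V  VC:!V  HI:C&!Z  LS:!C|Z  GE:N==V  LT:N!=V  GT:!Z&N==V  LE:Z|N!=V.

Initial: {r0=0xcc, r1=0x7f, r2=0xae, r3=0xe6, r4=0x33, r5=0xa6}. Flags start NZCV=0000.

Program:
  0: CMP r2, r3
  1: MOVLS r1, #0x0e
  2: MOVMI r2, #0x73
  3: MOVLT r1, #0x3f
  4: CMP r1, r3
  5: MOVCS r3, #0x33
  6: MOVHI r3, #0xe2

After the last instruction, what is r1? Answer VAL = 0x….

VAL = 0x3f

0: ✓ CMP  NZCV=1000
1: ✓ MOVLS  r1←0x0e
2: ✓ MOVMI  r2←0x73
3: ✓ MOVLT  r1←0x3f
4: ✓ CMP  NZCV=0000
5: · MOVCS
6: · MOVHI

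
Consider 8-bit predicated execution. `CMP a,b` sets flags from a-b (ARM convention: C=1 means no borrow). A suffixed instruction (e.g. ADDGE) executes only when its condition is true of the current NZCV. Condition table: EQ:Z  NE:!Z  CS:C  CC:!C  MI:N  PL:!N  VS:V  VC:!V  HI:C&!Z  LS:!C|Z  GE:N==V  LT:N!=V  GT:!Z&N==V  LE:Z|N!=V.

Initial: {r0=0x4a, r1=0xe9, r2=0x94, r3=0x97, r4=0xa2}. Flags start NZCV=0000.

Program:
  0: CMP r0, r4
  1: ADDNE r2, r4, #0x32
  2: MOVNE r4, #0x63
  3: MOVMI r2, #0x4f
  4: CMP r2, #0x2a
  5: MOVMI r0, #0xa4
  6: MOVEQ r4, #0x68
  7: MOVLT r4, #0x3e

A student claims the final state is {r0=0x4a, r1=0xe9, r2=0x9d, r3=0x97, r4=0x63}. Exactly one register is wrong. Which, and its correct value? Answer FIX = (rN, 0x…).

0: ✓ CMP  NZCV=1001
1: ✓ ADDNE  r2←0xd4
2: ✓ MOVNE  r4←0x63
3: ✓ MOVMI  r2←0x4f
4: ✓ CMP  NZCV=0010
5: · MOVMI
6: · MOVEQ
7: · MOVLT

FIX = (r2, 0x4f)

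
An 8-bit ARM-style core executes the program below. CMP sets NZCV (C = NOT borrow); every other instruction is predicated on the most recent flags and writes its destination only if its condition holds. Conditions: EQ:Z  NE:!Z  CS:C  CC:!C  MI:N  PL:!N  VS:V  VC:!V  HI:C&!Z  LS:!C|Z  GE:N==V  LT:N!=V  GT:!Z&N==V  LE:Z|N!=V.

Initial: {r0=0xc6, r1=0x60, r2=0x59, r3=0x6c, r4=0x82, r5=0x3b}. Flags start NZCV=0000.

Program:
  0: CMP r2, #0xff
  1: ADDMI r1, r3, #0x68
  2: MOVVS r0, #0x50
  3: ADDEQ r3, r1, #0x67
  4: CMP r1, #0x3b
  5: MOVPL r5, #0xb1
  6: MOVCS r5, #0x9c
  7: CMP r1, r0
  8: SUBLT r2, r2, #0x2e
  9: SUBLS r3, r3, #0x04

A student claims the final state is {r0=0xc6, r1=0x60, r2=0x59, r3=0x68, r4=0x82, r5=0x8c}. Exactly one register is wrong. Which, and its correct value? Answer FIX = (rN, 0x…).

FIX = (r5, 0x9c)

[0] flags=0000 → (cmp)
[1] flags=0000 MI?F → skip
[2] flags=0000 VS?F → skip
[3] flags=0000 EQ?F → skip
[4] flags=0010 → (cmp)
[5] flags=0010 PL?T → r5=0xb1
[6] flags=0010 CS?T → r5=0x9c
[7] flags=1001 → (cmp)
[8] flags=1001 LT?F → skip
[9] flags=1001 LS?T → r3=0x68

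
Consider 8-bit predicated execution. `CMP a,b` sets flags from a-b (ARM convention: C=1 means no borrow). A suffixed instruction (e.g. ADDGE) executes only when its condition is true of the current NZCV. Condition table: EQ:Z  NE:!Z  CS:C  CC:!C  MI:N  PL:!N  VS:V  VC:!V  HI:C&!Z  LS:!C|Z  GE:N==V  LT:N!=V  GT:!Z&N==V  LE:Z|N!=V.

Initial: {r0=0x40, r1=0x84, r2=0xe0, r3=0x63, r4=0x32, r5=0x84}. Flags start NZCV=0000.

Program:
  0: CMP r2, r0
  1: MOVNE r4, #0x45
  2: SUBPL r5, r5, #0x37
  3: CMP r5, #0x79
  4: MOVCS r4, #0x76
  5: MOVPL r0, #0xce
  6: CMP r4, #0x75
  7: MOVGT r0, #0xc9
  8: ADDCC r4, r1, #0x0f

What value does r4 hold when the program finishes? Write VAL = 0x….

VAL = 0x76

[0] flags=1010 → (cmp)
[1] flags=1010 NE?T → r4=0x45
[2] flags=1010 PL?F → skip
[3] flags=0011 → (cmp)
[4] flags=0011 CS?T → r4=0x76
[5] flags=0011 PL?T → r0=0xce
[6] flags=0010 → (cmp)
[7] flags=0010 GT?T → r0=0xc9
[8] flags=0010 CC?F → skip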